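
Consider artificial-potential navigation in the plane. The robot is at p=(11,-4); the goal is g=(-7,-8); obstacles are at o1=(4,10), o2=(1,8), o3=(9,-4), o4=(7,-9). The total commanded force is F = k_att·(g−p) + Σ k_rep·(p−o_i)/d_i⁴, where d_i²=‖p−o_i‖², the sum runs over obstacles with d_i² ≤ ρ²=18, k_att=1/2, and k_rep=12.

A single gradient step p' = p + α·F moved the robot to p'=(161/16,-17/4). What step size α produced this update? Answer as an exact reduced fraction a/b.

α = 1/8

F_att = 1/2·(g−p) = 1/2·(-18,-4) = (-9.0000,-2.0000)
o1: d²=245 > ρ²=18 → inactive
o2: d²=244 > ρ²=18 → inactive
o3: d²=4 ≤ ρ²=18; F_rep = 12·(2,0)/4² = (1.5000,0.0000)
o4: d²=41 > ρ²=18 → inactive
F = F_att + ΣF_rep = (-7.5000,-2.0000)
Δp = p'−p = (-0.9375,-0.2500); α = Δx/Fx = (-15/16) / (-15/2) = 1/8
check: Δy/Fy = (-1/4) / (-2) = 1/8 ✓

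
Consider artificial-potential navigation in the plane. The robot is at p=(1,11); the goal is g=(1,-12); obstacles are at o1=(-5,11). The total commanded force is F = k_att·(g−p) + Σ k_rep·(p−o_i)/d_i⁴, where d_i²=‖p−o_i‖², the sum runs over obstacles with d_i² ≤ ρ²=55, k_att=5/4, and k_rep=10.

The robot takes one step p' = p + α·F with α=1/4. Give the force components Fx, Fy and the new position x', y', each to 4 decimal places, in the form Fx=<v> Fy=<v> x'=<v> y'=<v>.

Fx=0.0463 Fy=-28.7500 x'=1.0116 y'=3.8125

F_att = 5/4·(g−p) = 5/4·(0,-23) = (0.0000,-28.7500)
o1: d²=36 ≤ ρ²=55; F_rep = 10·(6,0)/36² = (0.0463,0.0000)
F = F_att + ΣF_rep = (0.0463,-28.7500)
p' = p + 1/4·F = (1.0116,3.8125)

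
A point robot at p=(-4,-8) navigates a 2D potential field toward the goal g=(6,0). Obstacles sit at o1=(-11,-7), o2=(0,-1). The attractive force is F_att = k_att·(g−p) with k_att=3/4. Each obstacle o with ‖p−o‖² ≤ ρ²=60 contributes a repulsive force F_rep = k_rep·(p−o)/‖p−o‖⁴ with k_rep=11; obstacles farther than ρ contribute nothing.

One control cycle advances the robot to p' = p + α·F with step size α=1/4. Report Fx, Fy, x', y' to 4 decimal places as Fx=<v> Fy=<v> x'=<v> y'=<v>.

F_att = 3/4·(g−p) = 3/4·(10,8) = (7.5000,6.0000)
o1: d²=50 ≤ ρ²=60; F_rep = 11·(7,-1)/50² = (0.0308,-0.0044)
o2: d²=65 > ρ²=60 → inactive
F = F_att + ΣF_rep = (7.5308,5.9956)
p' = p + 1/4·F = (-2.1173,-6.5011)

Fx=7.5308 Fy=5.9956 x'=-2.1173 y'=-6.5011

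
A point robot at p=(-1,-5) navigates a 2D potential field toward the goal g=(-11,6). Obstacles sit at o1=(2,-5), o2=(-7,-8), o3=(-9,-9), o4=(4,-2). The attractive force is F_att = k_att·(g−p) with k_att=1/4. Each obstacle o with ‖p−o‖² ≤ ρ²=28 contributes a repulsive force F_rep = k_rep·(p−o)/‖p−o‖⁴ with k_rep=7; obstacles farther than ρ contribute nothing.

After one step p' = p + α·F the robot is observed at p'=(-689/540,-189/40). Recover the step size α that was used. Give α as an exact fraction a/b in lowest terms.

F_att = 1/4·(g−p) = 1/4·(-10,11) = (-2.5000,2.7500)
o1: d²=9 ≤ ρ²=28; F_rep = 7·(-3,0)/9² = (-0.2593,0.0000)
o2: d²=45 > ρ²=28 → inactive
o3: d²=80 > ρ²=28 → inactive
o4: d²=34 > ρ²=28 → inactive
F = F_att + ΣF_rep = (-2.7593,2.7500)
Δp = p'−p = (-0.2759,0.2750); α = Δx/Fx = (-149/540) / (-149/54) = 1/10
check: Δy/Fy = (11/40) / (11/4) = 1/10 ✓

α = 1/10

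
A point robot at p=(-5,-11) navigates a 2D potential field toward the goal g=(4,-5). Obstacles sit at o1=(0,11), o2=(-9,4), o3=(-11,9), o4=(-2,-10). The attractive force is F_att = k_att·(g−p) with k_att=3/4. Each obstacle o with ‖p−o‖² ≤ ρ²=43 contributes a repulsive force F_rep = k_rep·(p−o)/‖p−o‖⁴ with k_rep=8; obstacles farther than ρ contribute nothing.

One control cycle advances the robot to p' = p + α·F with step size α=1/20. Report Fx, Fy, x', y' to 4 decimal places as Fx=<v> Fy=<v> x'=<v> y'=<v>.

Fx=6.5100 Fy=4.4200 x'=-4.6745 y'=-10.7790

F_att = 3/4·(g−p) = 3/4·(9,6) = (6.7500,4.5000)
o1: d²=509 > ρ²=43 → inactive
o2: d²=241 > ρ²=43 → inactive
o3: d²=436 > ρ²=43 → inactive
o4: d²=10 ≤ ρ²=43; F_rep = 8·(-3,-1)/10² = (-0.2400,-0.0800)
F = F_att + ΣF_rep = (6.5100,4.4200)
p' = p + 1/20·F = (-4.6745,-10.7790)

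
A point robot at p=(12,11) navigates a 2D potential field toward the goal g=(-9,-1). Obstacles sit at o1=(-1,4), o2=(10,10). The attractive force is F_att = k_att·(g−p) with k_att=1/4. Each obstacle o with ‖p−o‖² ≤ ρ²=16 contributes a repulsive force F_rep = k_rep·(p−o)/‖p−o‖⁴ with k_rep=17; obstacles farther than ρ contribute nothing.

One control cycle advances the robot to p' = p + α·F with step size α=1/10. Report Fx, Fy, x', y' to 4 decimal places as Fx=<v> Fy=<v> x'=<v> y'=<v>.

F_att = 1/4·(g−p) = 1/4·(-21,-12) = (-5.2500,-3.0000)
o1: d²=218 > ρ²=16 → inactive
o2: d²=5 ≤ ρ²=16; F_rep = 17·(2,1)/5² = (1.3600,0.6800)
F = F_att + ΣF_rep = (-3.8900,-2.3200)
p' = p + 1/10·F = (11.6110,10.7680)

Fx=-3.8900 Fy=-2.3200 x'=11.6110 y'=10.7680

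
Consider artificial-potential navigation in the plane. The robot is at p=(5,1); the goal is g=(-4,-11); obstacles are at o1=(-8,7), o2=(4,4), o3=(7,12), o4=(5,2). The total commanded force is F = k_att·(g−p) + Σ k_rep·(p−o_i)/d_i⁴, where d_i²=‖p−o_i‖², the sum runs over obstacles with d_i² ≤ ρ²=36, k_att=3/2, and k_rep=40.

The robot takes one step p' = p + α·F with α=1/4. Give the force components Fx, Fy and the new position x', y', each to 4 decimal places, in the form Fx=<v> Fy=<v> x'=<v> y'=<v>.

F_att = 3/2·(g−p) = 3/2·(-9,-12) = (-13.5000,-18.0000)
o1: d²=205 > ρ²=36 → inactive
o2: d²=10 ≤ ρ²=36; F_rep = 40·(1,-3)/10² = (0.4000,-1.2000)
o3: d²=125 > ρ²=36 → inactive
o4: d²=1 ≤ ρ²=36; F_rep = 40·(0,-1)/1² = (0.0000,-40.0000)
F = F_att + ΣF_rep = (-13.1000,-59.2000)
p' = p + 1/4·F = (1.7250,-13.8000)

Fx=-13.1000 Fy=-59.2000 x'=1.7250 y'=-13.8000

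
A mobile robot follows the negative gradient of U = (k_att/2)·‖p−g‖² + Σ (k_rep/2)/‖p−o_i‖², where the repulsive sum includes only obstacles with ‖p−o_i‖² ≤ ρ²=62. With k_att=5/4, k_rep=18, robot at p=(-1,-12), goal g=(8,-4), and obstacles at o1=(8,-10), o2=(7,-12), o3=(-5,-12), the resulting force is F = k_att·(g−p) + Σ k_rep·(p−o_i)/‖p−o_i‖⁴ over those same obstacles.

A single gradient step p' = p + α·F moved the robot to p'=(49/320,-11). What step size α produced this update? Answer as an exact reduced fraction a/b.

α = 1/10

F_att = 5/4·(g−p) = 5/4·(9,8) = (11.2500,10.0000)
o1: d²=85 > ρ²=62 → inactive
o2: d²=64 > ρ²=62 → inactive
o3: d²=16 ≤ ρ²=62; F_rep = 18·(4,0)/16² = (0.2812,0.0000)
F = F_att + ΣF_rep = (11.5312,10.0000)
Δp = p'−p = (1.1531,1.0000); α = Δx/Fx = (369/320) / (369/32) = 1/10
check: Δy/Fy = (1) / (10) = 1/10 ✓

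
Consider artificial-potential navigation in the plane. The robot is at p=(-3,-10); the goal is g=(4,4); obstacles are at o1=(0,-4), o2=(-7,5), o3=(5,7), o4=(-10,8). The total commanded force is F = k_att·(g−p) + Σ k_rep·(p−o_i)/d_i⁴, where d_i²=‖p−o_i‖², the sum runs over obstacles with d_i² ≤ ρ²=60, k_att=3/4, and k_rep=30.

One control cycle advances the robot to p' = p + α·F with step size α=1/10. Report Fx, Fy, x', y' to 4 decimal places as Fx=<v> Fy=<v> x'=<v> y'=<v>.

Fx=5.2056 Fy=10.4111 x'=-2.4794 y'=-8.9589

F_att = 3/4·(g−p) = 3/4·(7,14) = (5.2500,10.5000)
o1: d²=45 ≤ ρ²=60; F_rep = 30·(-3,-6)/45² = (-0.0444,-0.0889)
o2: d²=241 > ρ²=60 → inactive
o3: d²=353 > ρ²=60 → inactive
o4: d²=373 > ρ²=60 → inactive
F = F_att + ΣF_rep = (5.2056,10.4111)
p' = p + 1/10·F = (-2.4794,-8.9589)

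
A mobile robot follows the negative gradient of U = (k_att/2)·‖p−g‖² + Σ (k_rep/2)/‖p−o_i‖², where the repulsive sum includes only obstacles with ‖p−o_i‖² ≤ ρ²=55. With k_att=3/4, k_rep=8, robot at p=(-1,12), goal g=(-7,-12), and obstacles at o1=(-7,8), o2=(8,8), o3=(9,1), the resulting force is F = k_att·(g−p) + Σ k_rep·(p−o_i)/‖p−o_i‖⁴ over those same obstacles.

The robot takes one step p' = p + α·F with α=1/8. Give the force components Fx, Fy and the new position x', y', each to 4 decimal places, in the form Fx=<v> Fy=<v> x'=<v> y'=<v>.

F_att = 3/4·(g−p) = 3/4·(-6,-24) = (-4.5000,-18.0000)
o1: d²=52 ≤ ρ²=55; F_rep = 8·(6,4)/52² = (0.0178,0.0118)
o2: d²=97 > ρ²=55 → inactive
o3: d²=221 > ρ²=55 → inactive
F = F_att + ΣF_rep = (-4.4822,-17.9882)
p' = p + 1/8·F = (-1.5603,9.7515)

Fx=-4.4822 Fy=-17.9882 x'=-1.5603 y'=9.7515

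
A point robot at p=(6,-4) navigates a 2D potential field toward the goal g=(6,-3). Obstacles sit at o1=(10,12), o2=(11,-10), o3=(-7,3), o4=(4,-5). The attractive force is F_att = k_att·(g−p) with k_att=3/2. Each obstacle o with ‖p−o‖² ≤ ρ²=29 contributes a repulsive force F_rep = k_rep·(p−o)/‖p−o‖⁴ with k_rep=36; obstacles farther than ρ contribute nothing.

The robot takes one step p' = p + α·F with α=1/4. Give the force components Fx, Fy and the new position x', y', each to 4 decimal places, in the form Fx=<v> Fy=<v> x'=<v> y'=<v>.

Fx=2.8800 Fy=2.9400 x'=6.7200 y'=-3.2650

F_att = 3/2·(g−p) = 3/2·(0,1) = (0.0000,1.5000)
o1: d²=272 > ρ²=29 → inactive
o2: d²=61 > ρ²=29 → inactive
o3: d²=218 > ρ²=29 → inactive
o4: d²=5 ≤ ρ²=29; F_rep = 36·(2,1)/5² = (2.8800,1.4400)
F = F_att + ΣF_rep = (2.8800,2.9400)
p' = p + 1/4·F = (6.7200,-3.2650)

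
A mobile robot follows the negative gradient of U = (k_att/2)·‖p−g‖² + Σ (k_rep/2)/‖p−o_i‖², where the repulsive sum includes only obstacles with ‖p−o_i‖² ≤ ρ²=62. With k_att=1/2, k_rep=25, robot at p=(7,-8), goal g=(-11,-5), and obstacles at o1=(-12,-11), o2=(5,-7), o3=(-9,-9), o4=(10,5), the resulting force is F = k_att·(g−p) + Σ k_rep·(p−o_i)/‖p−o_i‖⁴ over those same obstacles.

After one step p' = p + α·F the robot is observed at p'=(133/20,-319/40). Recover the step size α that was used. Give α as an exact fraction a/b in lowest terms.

F_att = 1/2·(g−p) = 1/2·(-18,3) = (-9.0000,1.5000)
o1: d²=370 > ρ²=62 → inactive
o2: d²=5 ≤ ρ²=62; F_rep = 25·(2,-1)/5² = (2.0000,-1.0000)
o3: d²=257 > ρ²=62 → inactive
o4: d²=178 > ρ²=62 → inactive
F = F_att + ΣF_rep = (-7.0000,0.5000)
Δp = p'−p = (-0.3500,0.0250); α = Δx/Fx = (-7/20) / (-7) = 1/20
check: Δy/Fy = (1/40) / (1/2) = 1/20 ✓

α = 1/20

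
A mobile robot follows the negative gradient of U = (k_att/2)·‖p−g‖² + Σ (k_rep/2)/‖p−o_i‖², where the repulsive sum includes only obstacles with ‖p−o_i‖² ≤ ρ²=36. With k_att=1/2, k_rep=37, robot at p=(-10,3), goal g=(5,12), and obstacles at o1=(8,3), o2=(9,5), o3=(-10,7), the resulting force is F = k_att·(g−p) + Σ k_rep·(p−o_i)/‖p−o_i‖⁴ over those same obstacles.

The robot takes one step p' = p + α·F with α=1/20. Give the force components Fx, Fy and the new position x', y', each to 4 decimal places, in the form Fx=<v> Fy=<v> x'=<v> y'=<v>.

Fx=7.5000 Fy=3.9219 x'=-9.6250 y'=3.1961

F_att = 1/2·(g−p) = 1/2·(15,9) = (7.5000,4.5000)
o1: d²=324 > ρ²=36 → inactive
o2: d²=365 > ρ²=36 → inactive
o3: d²=16 ≤ ρ²=36; F_rep = 37·(0,-4)/16² = (0.0000,-0.5781)
F = F_att + ΣF_rep = (7.5000,3.9219)
p' = p + 1/20·F = (-9.6250,3.1961)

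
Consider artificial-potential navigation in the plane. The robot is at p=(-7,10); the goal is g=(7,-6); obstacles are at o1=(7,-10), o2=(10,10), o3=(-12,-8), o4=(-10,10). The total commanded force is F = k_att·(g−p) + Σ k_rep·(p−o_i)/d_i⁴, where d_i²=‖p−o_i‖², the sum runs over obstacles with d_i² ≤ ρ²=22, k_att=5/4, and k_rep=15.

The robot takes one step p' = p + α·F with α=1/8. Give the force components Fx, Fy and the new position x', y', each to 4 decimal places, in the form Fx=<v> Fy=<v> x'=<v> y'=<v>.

F_att = 5/4·(g−p) = 5/4·(14,-16) = (17.5000,-20.0000)
o1: d²=596 > ρ²=22 → inactive
o2: d²=289 > ρ²=22 → inactive
o3: d²=349 > ρ²=22 → inactive
o4: d²=9 ≤ ρ²=22; F_rep = 15·(3,0)/9² = (0.5556,0.0000)
F = F_att + ΣF_rep = (18.0556,-20.0000)
p' = p + 1/8·F = (-4.7431,7.5000)

Fx=18.0556 Fy=-20.0000 x'=-4.7431 y'=7.5000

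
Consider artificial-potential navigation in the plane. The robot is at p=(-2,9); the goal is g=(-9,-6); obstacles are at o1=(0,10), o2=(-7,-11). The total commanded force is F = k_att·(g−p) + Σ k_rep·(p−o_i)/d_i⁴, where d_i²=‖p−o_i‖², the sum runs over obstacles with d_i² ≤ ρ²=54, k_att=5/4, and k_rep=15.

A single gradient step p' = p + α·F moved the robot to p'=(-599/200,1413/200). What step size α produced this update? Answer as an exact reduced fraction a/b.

F_att = 5/4·(g−p) = 5/4·(-7,-15) = (-8.7500,-18.7500)
o1: d²=5 ≤ ρ²=54; F_rep = 15·(-2,-1)/5² = (-1.2000,-0.6000)
o2: d²=425 > ρ²=54 → inactive
F = F_att + ΣF_rep = (-9.9500,-19.3500)
Δp = p'−p = (-0.9950,-1.9350); α = Δx/Fx = (-199/200) / (-199/20) = 1/10
check: Δy/Fy = (-387/200) / (-387/20) = 1/10 ✓

α = 1/10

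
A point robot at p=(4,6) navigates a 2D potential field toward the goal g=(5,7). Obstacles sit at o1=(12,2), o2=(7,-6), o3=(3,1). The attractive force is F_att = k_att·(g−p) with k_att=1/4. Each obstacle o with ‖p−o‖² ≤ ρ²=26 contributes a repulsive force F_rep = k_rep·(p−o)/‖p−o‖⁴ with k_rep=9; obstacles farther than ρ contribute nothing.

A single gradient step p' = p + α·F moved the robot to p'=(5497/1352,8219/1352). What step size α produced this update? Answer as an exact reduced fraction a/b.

F_att = 1/4·(g−p) = 1/4·(1,1) = (0.2500,0.2500)
o1: d²=80 > ρ²=26 → inactive
o2: d²=153 > ρ²=26 → inactive
o3: d²=26 ≤ ρ²=26; F_rep = 9·(1,5)/26² = (0.0133,0.0666)
F = F_att + ΣF_rep = (0.2633,0.3166)
Δp = p'−p = (0.0658,0.0791); α = Δx/Fx = (89/1352) / (89/338) = 1/4
check: Δy/Fy = (107/1352) / (107/338) = 1/4 ✓

α = 1/4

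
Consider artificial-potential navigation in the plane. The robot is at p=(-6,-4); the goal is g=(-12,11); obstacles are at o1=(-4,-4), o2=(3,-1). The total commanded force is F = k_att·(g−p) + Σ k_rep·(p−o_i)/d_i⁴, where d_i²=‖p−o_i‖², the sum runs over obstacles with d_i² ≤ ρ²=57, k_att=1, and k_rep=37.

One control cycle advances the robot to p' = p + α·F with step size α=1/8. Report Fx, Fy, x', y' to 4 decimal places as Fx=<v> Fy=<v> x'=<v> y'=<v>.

F_att = 1·(g−p) = 1·(-6,15) = (-6.0000,15.0000)
o1: d²=4 ≤ ρ²=57; F_rep = 37·(-2,0)/4² = (-4.6250,0.0000)
o2: d²=90 > ρ²=57 → inactive
F = F_att + ΣF_rep = (-10.6250,15.0000)
p' = p + 1/8·F = (-7.3281,-2.1250)

Fx=-10.6250 Fy=15.0000 x'=-7.3281 y'=-2.1250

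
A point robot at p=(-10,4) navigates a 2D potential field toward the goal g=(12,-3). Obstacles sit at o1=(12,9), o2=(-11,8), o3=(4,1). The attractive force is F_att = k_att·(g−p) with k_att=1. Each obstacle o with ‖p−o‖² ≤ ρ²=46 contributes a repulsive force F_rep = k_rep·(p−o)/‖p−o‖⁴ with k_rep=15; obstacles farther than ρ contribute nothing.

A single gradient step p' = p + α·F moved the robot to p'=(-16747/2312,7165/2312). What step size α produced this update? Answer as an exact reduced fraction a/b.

F_att = 1·(g−p) = 1·(22,-7) = (22.0000,-7.0000)
o1: d²=509 > ρ²=46 → inactive
o2: d²=17 ≤ ρ²=46; F_rep = 15·(1,-4)/17² = (0.0519,-0.2076)
o3: d²=205 > ρ²=46 → inactive
F = F_att + ΣF_rep = (22.0519,-7.2076)
Δp = p'−p = (2.7565,-0.9010); α = Δx/Fx = (6373/2312) / (6373/289) = 1/8
check: Δy/Fy = (-2083/2312) / (-2083/289) = 1/8 ✓

α = 1/8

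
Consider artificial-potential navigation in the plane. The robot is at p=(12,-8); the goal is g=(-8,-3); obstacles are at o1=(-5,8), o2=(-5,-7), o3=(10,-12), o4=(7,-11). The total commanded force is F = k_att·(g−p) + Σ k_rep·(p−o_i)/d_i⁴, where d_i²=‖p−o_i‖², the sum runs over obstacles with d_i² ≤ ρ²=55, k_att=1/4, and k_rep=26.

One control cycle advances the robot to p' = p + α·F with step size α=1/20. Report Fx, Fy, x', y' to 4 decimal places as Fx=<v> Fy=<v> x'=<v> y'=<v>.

Fx=-4.7575 Fy=1.5775 x'=11.7621 y'=-7.9211

F_att = 1/4·(g−p) = 1/4·(-20,5) = (-5.0000,1.2500)
o1: d²=545 > ρ²=55 → inactive
o2: d²=290 > ρ²=55 → inactive
o3: d²=20 ≤ ρ²=55; F_rep = 26·(2,4)/20² = (0.1300,0.2600)
o4: d²=34 ≤ ρ²=55; F_rep = 26·(5,3)/34² = (0.1125,0.0675)
F = F_att + ΣF_rep = (-4.7575,1.5775)
p' = p + 1/20·F = (11.7621,-7.9211)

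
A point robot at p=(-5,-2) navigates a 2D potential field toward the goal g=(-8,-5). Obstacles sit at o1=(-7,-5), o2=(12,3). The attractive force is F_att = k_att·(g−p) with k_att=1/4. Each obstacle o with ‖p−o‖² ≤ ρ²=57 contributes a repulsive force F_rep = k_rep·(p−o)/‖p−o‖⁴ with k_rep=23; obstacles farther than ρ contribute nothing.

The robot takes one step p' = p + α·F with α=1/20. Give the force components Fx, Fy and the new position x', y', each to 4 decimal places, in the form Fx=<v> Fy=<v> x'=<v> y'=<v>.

F_att = 1/4·(g−p) = 1/4·(-3,-3) = (-0.7500,-0.7500)
o1: d²=13 ≤ ρ²=57; F_rep = 23·(2,3)/13² = (0.2722,0.4083)
o2: d²=314 > ρ²=57 → inactive
F = F_att + ΣF_rep = (-0.4778,-0.3417)
p' = p + 1/20·F = (-5.0239,-2.0171)

Fx=-0.4778 Fy=-0.3417 x'=-5.0239 y'=-2.0171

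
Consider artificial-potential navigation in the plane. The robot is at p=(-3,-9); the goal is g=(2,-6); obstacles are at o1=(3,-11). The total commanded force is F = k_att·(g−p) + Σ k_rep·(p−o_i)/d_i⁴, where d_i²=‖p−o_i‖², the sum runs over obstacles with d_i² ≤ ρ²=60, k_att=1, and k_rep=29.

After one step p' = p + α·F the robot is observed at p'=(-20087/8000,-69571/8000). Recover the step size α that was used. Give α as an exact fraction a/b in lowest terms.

F_att = 1·(g−p) = 1·(5,3) = (5.0000,3.0000)
o1: d²=40 ≤ ρ²=60; F_rep = 29·(-6,2)/40² = (-0.1087,0.0362)
F = F_att + ΣF_rep = (4.8913,3.0362)
Δp = p'−p = (0.4891,0.3036); α = Δx/Fx = (3913/8000) / (3913/800) = 1/10
check: Δy/Fy = (2429/8000) / (2429/800) = 1/10 ✓

α = 1/10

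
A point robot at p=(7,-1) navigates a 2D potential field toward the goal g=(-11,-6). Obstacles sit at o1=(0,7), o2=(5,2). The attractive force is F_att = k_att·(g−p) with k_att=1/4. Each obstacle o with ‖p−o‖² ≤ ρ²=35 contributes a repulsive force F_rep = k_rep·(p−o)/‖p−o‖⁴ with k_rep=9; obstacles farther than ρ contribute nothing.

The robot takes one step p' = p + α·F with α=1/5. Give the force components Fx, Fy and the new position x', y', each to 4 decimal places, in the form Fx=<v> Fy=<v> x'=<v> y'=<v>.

F_att = 1/4·(g−p) = 1/4·(-18,-5) = (-4.5000,-1.2500)
o1: d²=113 > ρ²=35 → inactive
o2: d²=13 ≤ ρ²=35; F_rep = 9·(2,-3)/13² = (0.1065,-0.1598)
F = F_att + ΣF_rep = (-4.3935,-1.4098)
p' = p + 1/5·F = (6.1213,-1.2820)

Fx=-4.3935 Fy=-1.4098 x'=6.1213 y'=-1.2820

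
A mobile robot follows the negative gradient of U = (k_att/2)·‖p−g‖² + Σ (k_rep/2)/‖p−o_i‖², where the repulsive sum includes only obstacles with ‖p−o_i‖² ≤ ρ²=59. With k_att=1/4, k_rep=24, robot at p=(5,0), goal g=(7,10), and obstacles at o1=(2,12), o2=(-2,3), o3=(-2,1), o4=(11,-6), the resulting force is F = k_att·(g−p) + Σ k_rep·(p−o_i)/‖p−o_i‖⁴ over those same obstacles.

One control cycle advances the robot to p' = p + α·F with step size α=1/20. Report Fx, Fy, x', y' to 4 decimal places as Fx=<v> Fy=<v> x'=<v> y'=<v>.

Fx=0.6171 Fy=2.4690 x'=5.0309 y'=0.1234

F_att = 1/4·(g−p) = 1/4·(2,10) = (0.5000,2.5000)
o1: d²=153 > ρ²=59 → inactive
o2: d²=58 ≤ ρ²=59; F_rep = 24·(7,-3)/58² = (0.0499,-0.0214)
o3: d²=50 ≤ ρ²=59; F_rep = 24·(7,-1)/50² = (0.0672,-0.0096)
o4: d²=72 > ρ²=59 → inactive
F = F_att + ΣF_rep = (0.6171,2.4690)
p' = p + 1/20·F = (5.0309,0.1234)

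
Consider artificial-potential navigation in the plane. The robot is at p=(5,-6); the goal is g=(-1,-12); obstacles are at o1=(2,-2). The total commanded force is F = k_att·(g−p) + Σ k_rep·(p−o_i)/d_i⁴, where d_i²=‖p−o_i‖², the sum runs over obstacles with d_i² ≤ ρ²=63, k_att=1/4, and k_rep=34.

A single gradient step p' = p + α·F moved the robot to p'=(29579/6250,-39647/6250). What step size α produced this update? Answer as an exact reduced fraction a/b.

F_att = 1/4·(g−p) = 1/4·(-6,-6) = (-1.5000,-1.5000)
o1: d²=25 ≤ ρ²=63; F_rep = 34·(3,-4)/25² = (0.1632,-0.2176)
F = F_att + ΣF_rep = (-1.3368,-1.7176)
Δp = p'−p = (-0.2674,-0.3435); α = Δx/Fx = (-1671/6250) / (-1671/1250) = 1/5
check: Δy/Fy = (-2147/6250) / (-2147/1250) = 1/5 ✓

α = 1/5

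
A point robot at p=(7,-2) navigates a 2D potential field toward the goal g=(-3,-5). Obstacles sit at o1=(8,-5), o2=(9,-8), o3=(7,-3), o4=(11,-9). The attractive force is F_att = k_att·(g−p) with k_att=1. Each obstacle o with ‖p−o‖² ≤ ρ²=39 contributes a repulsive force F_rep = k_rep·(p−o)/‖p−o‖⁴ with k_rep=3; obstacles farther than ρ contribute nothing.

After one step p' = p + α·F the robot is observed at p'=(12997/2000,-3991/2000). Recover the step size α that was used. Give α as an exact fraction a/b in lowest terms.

α = 1/20

F_att = 1·(g−p) = 1·(-10,-3) = (-10.0000,-3.0000)
o1: d²=10 ≤ ρ²=39; F_rep = 3·(-1,3)/10² = (-0.0300,0.0900)
o2: d²=40 > ρ²=39 → inactive
o3: d²=1 ≤ ρ²=39; F_rep = 3·(0,1)/1² = (0.0000,3.0000)
o4: d²=65 > ρ²=39 → inactive
F = F_att + ΣF_rep = (-10.0300,0.0900)
Δp = p'−p = (-0.5015,0.0045); α = Δx/Fx = (-1003/2000) / (-1003/100) = 1/20
check: Δy/Fy = (9/2000) / (9/100) = 1/20 ✓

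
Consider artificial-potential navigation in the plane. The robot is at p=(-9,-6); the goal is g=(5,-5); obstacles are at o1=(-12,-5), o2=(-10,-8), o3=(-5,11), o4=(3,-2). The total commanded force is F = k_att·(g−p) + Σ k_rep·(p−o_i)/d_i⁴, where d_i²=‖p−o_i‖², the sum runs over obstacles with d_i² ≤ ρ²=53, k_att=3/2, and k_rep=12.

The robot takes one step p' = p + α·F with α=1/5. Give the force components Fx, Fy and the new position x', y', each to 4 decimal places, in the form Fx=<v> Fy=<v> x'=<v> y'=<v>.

Fx=21.8400 Fy=2.3400 x'=-4.6320 y'=-5.5320

F_att = 3/2·(g−p) = 3/2·(14,1) = (21.0000,1.5000)
o1: d²=10 ≤ ρ²=53; F_rep = 12·(3,-1)/10² = (0.3600,-0.1200)
o2: d²=5 ≤ ρ²=53; F_rep = 12·(1,2)/5² = (0.4800,0.9600)
o3: d²=305 > ρ²=53 → inactive
o4: d²=160 > ρ²=53 → inactive
F = F_att + ΣF_rep = (21.8400,2.3400)
p' = p + 1/5·F = (-4.6320,-5.5320)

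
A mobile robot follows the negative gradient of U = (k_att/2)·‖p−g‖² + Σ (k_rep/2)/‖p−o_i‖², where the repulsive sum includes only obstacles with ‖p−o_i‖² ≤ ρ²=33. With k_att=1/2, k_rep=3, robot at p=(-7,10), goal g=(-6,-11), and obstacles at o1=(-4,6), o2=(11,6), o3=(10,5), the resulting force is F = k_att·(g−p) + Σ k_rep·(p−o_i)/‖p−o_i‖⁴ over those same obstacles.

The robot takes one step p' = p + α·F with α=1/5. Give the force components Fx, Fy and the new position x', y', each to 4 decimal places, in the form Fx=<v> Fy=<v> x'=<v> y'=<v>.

Fx=0.4856 Fy=-10.4808 x'=-6.9029 y'=7.9038

F_att = 1/2·(g−p) = 1/2·(1,-21) = (0.5000,-10.5000)
o1: d²=25 ≤ ρ²=33; F_rep = 3·(-3,4)/25² = (-0.0144,0.0192)
o2: d²=340 > ρ²=33 → inactive
o3: d²=314 > ρ²=33 → inactive
F = F_att + ΣF_rep = (0.4856,-10.4808)
p' = p + 1/5·F = (-6.9029,7.9038)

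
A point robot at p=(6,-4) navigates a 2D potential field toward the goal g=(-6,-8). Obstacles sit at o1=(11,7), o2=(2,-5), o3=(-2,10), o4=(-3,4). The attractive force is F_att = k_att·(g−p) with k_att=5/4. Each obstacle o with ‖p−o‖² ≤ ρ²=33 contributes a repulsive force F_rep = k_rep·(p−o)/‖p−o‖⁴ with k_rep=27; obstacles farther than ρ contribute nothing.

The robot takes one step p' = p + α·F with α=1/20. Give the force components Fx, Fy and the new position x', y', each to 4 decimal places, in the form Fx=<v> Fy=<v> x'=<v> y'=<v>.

Fx=-14.6263 Fy=-4.9066 x'=5.2687 y'=-4.2453

F_att = 5/4·(g−p) = 5/4·(-12,-4) = (-15.0000,-5.0000)
o1: d²=146 > ρ²=33 → inactive
o2: d²=17 ≤ ρ²=33; F_rep = 27·(4,1)/17² = (0.3737,0.0934)
o3: d²=260 > ρ²=33 → inactive
o4: d²=145 > ρ²=33 → inactive
F = F_att + ΣF_rep = (-14.6263,-4.9066)
p' = p + 1/20·F = (5.2687,-4.2453)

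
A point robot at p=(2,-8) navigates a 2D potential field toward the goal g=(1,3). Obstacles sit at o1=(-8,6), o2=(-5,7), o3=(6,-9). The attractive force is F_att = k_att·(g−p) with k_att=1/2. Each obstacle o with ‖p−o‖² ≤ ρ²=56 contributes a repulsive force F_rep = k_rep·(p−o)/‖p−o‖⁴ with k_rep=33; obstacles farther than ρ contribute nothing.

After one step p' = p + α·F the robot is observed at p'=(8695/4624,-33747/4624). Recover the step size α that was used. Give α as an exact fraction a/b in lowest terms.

F_att = 1/2·(g−p) = 1/2·(-1,11) = (-0.5000,5.5000)
o1: d²=296 > ρ²=56 → inactive
o2: d²=274 > ρ²=56 → inactive
o3: d²=17 ≤ ρ²=56; F_rep = 33·(-4,1)/17² = (-0.4567,0.1142)
F = F_att + ΣF_rep = (-0.9567,5.6142)
Δp = p'−p = (-0.1196,0.7018); α = Δx/Fx = (-553/4624) / (-553/578) = 1/8
check: Δy/Fy = (3245/4624) / (3245/578) = 1/8 ✓

α = 1/8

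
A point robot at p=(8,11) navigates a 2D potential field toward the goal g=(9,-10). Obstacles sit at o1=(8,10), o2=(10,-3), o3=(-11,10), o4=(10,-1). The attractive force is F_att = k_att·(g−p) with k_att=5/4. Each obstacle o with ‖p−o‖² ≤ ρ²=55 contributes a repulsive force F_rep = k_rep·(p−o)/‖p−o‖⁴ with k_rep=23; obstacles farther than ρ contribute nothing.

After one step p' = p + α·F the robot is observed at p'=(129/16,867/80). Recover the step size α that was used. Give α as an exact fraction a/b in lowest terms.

α = 1/20

F_att = 5/4·(g−p) = 5/4·(1,-21) = (1.2500,-26.2500)
o1: d²=1 ≤ ρ²=55; F_rep = 23·(0,1)/1² = (0.0000,23.0000)
o2: d²=200 > ρ²=55 → inactive
o3: d²=362 > ρ²=55 → inactive
o4: d²=148 > ρ²=55 → inactive
F = F_att + ΣF_rep = (1.2500,-3.2500)
Δp = p'−p = (0.0625,-0.1625); α = Δx/Fx = (1/16) / (5/4) = 1/20
check: Δy/Fy = (-13/80) / (-13/4) = 1/20 ✓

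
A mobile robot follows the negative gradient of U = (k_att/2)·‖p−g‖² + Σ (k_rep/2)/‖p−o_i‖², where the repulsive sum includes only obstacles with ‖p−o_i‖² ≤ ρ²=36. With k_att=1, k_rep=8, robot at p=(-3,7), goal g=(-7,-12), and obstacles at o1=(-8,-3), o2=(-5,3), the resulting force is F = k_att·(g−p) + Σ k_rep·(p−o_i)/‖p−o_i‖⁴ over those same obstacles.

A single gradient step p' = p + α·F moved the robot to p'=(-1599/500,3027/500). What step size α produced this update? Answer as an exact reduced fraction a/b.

α = 1/20

F_att = 1·(g−p) = 1·(-4,-19) = (-4.0000,-19.0000)
o1: d²=125 > ρ²=36 → inactive
o2: d²=20 ≤ ρ²=36; F_rep = 8·(2,4)/20² = (0.0400,0.0800)
F = F_att + ΣF_rep = (-3.9600,-18.9200)
Δp = p'−p = (-0.1980,-0.9460); α = Δx/Fx = (-99/500) / (-99/25) = 1/20
check: Δy/Fy = (-473/500) / (-473/25) = 1/20 ✓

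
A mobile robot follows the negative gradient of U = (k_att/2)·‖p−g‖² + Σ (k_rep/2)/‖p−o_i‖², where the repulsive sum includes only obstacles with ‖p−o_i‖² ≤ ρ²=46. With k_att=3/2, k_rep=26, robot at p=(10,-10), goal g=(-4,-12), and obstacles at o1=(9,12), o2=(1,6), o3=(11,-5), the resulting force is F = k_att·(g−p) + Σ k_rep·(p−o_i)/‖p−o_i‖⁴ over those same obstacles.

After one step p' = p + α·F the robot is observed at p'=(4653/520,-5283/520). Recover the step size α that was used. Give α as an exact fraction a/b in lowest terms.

F_att = 3/2·(g−p) = 3/2·(-14,-2) = (-21.0000,-3.0000)
o1: d²=485 > ρ²=46 → inactive
o2: d²=337 > ρ²=46 → inactive
o3: d²=26 ≤ ρ²=46; F_rep = 26·(-1,-5)/26² = (-0.0385,-0.1923)
F = F_att + ΣF_rep = (-21.0385,-3.1923)
Δp = p'−p = (-1.0519,-0.1596); α = Δx/Fx = (-547/520) / (-547/26) = 1/20
check: Δy/Fy = (-83/520) / (-83/26) = 1/20 ✓

α = 1/20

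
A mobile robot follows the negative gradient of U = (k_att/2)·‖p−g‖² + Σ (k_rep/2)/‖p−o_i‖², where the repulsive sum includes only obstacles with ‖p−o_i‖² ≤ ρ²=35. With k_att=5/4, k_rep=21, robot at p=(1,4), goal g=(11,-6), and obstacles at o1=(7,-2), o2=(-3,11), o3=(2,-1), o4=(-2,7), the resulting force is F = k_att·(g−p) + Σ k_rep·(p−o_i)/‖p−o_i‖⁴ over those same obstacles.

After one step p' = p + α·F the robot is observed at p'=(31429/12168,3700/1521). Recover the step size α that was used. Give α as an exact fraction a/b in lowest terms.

α = 1/8

F_att = 5/4·(g−p) = 5/4·(10,-10) = (12.5000,-12.5000)
o1: d²=72 > ρ²=35 → inactive
o2: d²=65 > ρ²=35 → inactive
o3: d²=26 ≤ ρ²=35; F_rep = 21·(-1,5)/26² = (-0.0311,0.1553)
o4: d²=18 ≤ ρ²=35; F_rep = 21·(3,-3)/18² = (0.1944,-0.1944)
F = F_att + ΣF_rep = (12.6634,-12.5391)
Δp = p'−p = (1.5829,-1.5674); α = Δx/Fx = (19261/12168) / (19261/1521) = 1/8
check: Δy/Fy = (-2384/1521) / (-19072/1521) = 1/8 ✓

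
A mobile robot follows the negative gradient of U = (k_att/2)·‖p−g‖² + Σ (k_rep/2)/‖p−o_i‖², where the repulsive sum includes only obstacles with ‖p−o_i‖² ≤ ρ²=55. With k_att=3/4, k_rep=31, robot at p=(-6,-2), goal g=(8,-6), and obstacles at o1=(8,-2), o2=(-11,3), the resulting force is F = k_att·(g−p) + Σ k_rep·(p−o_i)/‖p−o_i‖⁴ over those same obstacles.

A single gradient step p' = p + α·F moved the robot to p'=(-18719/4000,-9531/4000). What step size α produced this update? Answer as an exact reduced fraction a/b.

F_att = 3/4·(g−p) = 3/4·(14,-4) = (10.5000,-3.0000)
o1: d²=196 > ρ²=55 → inactive
o2: d²=50 ≤ ρ²=55; F_rep = 31·(5,-5)/50² = (0.0620,-0.0620)
F = F_att + ΣF_rep = (10.5620,-3.0620)
Δp = p'−p = (1.3202,-0.3827); α = Δx/Fx = (5281/4000) / (5281/500) = 1/8
check: Δy/Fy = (-1531/4000) / (-1531/500) = 1/8 ✓

α = 1/8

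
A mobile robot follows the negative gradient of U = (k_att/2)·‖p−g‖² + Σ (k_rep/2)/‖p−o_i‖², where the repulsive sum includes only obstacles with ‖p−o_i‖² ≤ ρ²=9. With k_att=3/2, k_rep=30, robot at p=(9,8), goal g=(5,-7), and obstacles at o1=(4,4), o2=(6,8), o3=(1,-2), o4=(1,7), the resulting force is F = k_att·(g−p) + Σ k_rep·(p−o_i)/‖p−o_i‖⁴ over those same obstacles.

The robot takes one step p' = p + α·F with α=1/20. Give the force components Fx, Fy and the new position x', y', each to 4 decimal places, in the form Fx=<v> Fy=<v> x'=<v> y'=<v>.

Fx=-4.8889 Fy=-22.5000 x'=8.7556 y'=6.8750

F_att = 3/2·(g−p) = 3/2·(-4,-15) = (-6.0000,-22.5000)
o1: d²=41 > ρ²=9 → inactive
o2: d²=9 ≤ ρ²=9; F_rep = 30·(3,0)/9² = (1.1111,0.0000)
o3: d²=164 > ρ²=9 → inactive
o4: d²=65 > ρ²=9 → inactive
F = F_att + ΣF_rep = (-4.8889,-22.5000)
p' = p + 1/20·F = (8.7556,6.8750)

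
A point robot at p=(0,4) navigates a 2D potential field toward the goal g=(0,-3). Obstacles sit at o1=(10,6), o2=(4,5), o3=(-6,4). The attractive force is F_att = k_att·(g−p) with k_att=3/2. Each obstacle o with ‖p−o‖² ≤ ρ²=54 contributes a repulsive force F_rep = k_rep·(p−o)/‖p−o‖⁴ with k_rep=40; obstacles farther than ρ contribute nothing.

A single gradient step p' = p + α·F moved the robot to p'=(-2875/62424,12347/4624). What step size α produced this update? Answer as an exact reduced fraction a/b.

F_att = 3/2·(g−p) = 3/2·(0,-7) = (0.0000,-10.5000)
o1: d²=104 > ρ²=54 → inactive
o2: d²=17 ≤ ρ²=54; F_rep = 40·(-4,-1)/17² = (-0.5536,-0.1384)
o3: d²=36 ≤ ρ²=54; F_rep = 40·(6,0)/36² = (0.1852,0.0000)
F = F_att + ΣF_rep = (-0.3684,-10.6384)
Δp = p'−p = (-0.0461,-1.3298); α = Δx/Fx = (-2875/62424) / (-2875/7803) = 1/8
check: Δy/Fy = (-6149/4624) / (-6149/578) = 1/8 ✓

α = 1/8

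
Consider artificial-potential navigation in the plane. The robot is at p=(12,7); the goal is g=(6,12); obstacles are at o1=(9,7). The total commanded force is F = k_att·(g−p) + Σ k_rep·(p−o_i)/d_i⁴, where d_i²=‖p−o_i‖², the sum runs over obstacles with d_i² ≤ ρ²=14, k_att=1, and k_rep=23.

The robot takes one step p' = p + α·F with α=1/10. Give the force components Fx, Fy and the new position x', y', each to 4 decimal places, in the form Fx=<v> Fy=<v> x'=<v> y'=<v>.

Fx=-5.1481 Fy=5.0000 x'=11.4852 y'=7.5000

F_att = 1·(g−p) = 1·(-6,5) = (-6.0000,5.0000)
o1: d²=9 ≤ ρ²=14; F_rep = 23·(3,0)/9² = (0.8519,0.0000)
F = F_att + ΣF_rep = (-5.1481,5.0000)
p' = p + 1/10·F = (11.4852,7.5000)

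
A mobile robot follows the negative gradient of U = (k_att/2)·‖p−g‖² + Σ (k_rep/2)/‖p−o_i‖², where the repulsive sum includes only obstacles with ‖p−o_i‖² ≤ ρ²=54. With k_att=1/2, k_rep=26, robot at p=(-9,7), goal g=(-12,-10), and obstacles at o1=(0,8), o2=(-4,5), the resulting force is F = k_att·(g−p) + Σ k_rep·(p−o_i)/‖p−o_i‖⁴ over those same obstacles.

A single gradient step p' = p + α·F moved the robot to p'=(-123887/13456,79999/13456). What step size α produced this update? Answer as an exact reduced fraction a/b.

α = 1/8

F_att = 1/2·(g−p) = 1/2·(-3,-17) = (-1.5000,-8.5000)
o1: d²=82 > ρ²=54 → inactive
o2: d²=29 ≤ ρ²=54; F_rep = 26·(-5,2)/29² = (-0.1546,0.0618)
F = F_att + ΣF_rep = (-1.6546,-8.4382)
Δp = p'−p = (-0.2068,-1.0548); α = Δx/Fx = (-2783/13456) / (-2783/1682) = 1/8
check: Δy/Fy = (-14193/13456) / (-14193/1682) = 1/8 ✓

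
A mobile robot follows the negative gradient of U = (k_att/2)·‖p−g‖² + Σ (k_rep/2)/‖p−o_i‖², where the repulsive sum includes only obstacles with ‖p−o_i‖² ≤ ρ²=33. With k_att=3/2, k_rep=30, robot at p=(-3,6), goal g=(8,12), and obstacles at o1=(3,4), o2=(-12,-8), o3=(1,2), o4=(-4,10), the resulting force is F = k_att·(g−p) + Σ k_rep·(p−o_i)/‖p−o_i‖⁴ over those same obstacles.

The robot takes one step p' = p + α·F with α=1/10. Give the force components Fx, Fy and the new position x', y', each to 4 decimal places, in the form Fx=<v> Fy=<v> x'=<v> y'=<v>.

F_att = 3/2·(g−p) = 3/2·(11,6) = (16.5000,9.0000)
o1: d²=40 > ρ²=33 → inactive
o2: d²=277 > ρ²=33 → inactive
o3: d²=32 ≤ ρ²=33; F_rep = 30·(-4,4)/32² = (-0.1172,0.1172)
o4: d²=17 ≤ ρ²=33; F_rep = 30·(1,-4)/17² = (0.1038,-0.4152)
F = F_att + ΣF_rep = (16.4866,8.7020)
p' = p + 1/10·F = (-1.3513,6.8702)

Fx=16.4866 Fy=8.7020 x'=-1.3513 y'=6.8702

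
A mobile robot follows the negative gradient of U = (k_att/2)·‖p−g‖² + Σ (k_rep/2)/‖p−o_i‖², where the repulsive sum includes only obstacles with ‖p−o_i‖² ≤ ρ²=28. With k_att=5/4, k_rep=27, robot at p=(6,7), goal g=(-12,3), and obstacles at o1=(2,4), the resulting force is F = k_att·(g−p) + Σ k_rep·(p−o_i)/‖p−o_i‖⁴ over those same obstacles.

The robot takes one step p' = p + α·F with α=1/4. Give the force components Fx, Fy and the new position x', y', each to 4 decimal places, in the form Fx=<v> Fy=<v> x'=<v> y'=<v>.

Fx=-22.3272 Fy=-4.8704 x'=0.4182 y'=5.7824

F_att = 5/4·(g−p) = 5/4·(-18,-4) = (-22.5000,-5.0000)
o1: d²=25 ≤ ρ²=28; F_rep = 27·(4,3)/25² = (0.1728,0.1296)
F = F_att + ΣF_rep = (-22.3272,-4.8704)
p' = p + 1/4·F = (0.4182,5.7824)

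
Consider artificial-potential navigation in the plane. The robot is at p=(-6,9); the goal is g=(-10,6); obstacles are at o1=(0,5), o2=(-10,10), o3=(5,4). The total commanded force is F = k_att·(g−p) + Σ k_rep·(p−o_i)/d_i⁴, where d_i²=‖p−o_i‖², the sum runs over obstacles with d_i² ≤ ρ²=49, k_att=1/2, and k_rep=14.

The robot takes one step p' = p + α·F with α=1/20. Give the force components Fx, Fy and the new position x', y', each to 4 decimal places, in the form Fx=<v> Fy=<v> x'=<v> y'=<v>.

F_att = 1/2·(g−p) = 1/2·(-4,-3) = (-2.0000,-1.5000)
o1: d²=52 > ρ²=49 → inactive
o2: d²=17 ≤ ρ²=49; F_rep = 14·(4,-1)/17² = (0.1938,-0.0484)
o3: d²=146 > ρ²=49 → inactive
F = F_att + ΣF_rep = (-1.8062,-1.5484)
p' = p + 1/20·F = (-6.0903,8.9226)

Fx=-1.8062 Fy=-1.5484 x'=-6.0903 y'=8.9226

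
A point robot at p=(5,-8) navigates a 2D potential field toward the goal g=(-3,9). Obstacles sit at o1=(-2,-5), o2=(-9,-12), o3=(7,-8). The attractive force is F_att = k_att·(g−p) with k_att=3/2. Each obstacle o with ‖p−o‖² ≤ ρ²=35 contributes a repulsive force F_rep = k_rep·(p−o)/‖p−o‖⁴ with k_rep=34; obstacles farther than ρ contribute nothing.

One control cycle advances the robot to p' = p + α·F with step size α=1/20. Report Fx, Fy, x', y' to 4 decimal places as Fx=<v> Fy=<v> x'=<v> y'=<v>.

Fx=-16.2500 Fy=25.5000 x'=4.1875 y'=-6.7250

F_att = 3/2·(g−p) = 3/2·(-8,17) = (-12.0000,25.5000)
o1: d²=58 > ρ²=35 → inactive
o2: d²=212 > ρ²=35 → inactive
o3: d²=4 ≤ ρ²=35; F_rep = 34·(-2,0)/4² = (-4.2500,0.0000)
F = F_att + ΣF_rep = (-16.2500,25.5000)
p' = p + 1/20·F = (4.1875,-6.7250)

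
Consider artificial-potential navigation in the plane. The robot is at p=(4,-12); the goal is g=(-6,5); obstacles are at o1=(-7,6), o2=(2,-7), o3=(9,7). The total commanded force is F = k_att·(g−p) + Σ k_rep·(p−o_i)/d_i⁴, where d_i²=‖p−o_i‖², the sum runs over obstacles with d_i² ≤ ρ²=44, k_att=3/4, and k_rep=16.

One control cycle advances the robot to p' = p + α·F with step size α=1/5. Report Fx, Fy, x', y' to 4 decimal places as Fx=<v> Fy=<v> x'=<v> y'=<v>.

Fx=-7.4620 Fy=12.6549 x'=2.5076 y'=-9.4690

F_att = 3/4·(g−p) = 3/4·(-10,17) = (-7.5000,12.7500)
o1: d²=445 > ρ²=44 → inactive
o2: d²=29 ≤ ρ²=44; F_rep = 16·(2,-5)/29² = (0.0380,-0.0951)
o3: d²=386 > ρ²=44 → inactive
F = F_att + ΣF_rep = (-7.4620,12.6549)
p' = p + 1/5·F = (2.5076,-9.4690)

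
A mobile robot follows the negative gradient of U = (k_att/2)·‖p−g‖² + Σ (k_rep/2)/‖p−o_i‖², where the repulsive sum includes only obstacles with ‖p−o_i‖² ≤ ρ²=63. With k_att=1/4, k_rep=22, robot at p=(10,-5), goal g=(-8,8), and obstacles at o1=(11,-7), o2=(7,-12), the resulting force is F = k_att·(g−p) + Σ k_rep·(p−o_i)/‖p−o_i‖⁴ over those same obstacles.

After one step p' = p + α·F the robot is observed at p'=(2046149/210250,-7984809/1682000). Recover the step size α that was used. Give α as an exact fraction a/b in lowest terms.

F_att = 1/4·(g−p) = 1/4·(-18,13) = (-4.5000,3.2500)
o1: d²=5 ≤ ρ²=63; F_rep = 22·(-1,2)/5² = (-0.8800,1.7600)
o2: d²=58 ≤ ρ²=63; F_rep = 22·(3,7)/58² = (0.0196,0.0458)
F = F_att + ΣF_rep = (-5.3604,5.0558)
Δp = p'−p = (-0.2680,0.2528); α = Δx/Fx = (-56351/210250) / (-112702/21025) = 1/20
check: Δy/Fy = (425191/1682000) / (425191/84100) = 1/20 ✓

α = 1/20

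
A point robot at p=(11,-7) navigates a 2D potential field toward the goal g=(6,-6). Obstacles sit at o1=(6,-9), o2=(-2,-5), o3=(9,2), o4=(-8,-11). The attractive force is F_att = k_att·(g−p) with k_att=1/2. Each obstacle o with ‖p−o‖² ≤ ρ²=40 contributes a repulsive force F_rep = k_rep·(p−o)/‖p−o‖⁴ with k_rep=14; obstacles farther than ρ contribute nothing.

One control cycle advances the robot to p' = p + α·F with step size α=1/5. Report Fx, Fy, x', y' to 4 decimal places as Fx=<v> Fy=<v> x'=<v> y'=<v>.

F_att = 1/2·(g−p) = 1/2·(-5,1) = (-2.5000,0.5000)
o1: d²=29 ≤ ρ²=40; F_rep = 14·(5,2)/29² = (0.0832,0.0333)
o2: d²=173 > ρ²=40 → inactive
o3: d²=85 > ρ²=40 → inactive
o4: d²=377 > ρ²=40 → inactive
F = F_att + ΣF_rep = (-2.4168,0.5333)
p' = p + 1/5·F = (10.5166,-6.8933)

Fx=-2.4168 Fy=0.5333 x'=10.5166 y'=-6.8933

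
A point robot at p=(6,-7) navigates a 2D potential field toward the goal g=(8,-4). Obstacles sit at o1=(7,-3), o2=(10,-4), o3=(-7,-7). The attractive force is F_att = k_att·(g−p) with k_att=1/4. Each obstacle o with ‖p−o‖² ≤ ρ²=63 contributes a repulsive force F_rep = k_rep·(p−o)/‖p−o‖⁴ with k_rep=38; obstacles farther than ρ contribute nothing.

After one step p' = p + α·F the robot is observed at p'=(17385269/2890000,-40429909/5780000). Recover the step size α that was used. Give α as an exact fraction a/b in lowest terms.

F_att = 1/4·(g−p) = 1/4·(2,3) = (0.5000,0.7500)
o1: d²=17 ≤ ρ²=63; F_rep = 38·(-1,-4)/17² = (-0.1315,-0.5260)
o2: d²=25 ≤ ρ²=63; F_rep = 38·(-4,-3)/25² = (-0.2432,-0.1824)
o3: d²=169 > ρ²=63 → inactive
F = F_att + ΣF_rep = (0.1253,0.0416)
Δp = p'−p = (0.0157,0.0052); α = Δx/Fx = (45269/2890000) / (45269/361250) = 1/8
check: Δy/Fy = (30091/5780000) / (30091/722500) = 1/8 ✓

α = 1/8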